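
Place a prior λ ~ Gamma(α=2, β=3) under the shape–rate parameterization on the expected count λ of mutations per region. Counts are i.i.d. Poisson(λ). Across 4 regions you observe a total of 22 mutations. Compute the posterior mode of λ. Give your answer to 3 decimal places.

Σxᵢ = 22, n = 4.
Posterior ∝ λe^(−3λ) · λ^22e^(−4λ) = λ^23e^(−7λ), i.e. Gamma(shape=24, rate=7).
The mode of a Gamma(a, b) with a ≥ 1 (shape–rate) is (a−1)/b = 23/7 ≈ 3.286.

λ̂_MAP = 3.286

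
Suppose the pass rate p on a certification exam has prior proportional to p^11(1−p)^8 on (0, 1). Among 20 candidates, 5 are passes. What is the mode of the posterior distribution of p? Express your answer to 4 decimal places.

p̂_MAP = 0.4103

The prior density ∝ p^11(1−p)^8 is the kernel of Beta(12, 9).
Data: 5 successes in 20 trials. The binomial likelihood contributes p^5(1−p)^15, so the posterior is Beta(12+5, 9+15) = Beta(17, 24).
For Beta(a, b) with a, b > 1 the mode is (a−1)/(a+b−2) = 16/39 ≈ 0.4103.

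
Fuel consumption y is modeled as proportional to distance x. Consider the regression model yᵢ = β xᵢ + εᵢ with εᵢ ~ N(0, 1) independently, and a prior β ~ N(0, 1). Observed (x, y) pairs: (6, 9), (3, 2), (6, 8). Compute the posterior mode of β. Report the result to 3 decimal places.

log p(β | y) = −Σ(yᵢ − βxᵢ)²/(2·1) − β²/(2·1) + const.
Setting the derivative to zero: Σxᵢ(yᵢ − βxᵢ)/1 − β/1 = 0, so β = Σxᵢyᵢ / (Σxᵢ² + σ²/τ²).
Σxᵢyᵢ = 6·9 + 3·2 + 6·8 = 108; Σxᵢ² = 81; σ²/τ² = 1.
β̂_MAP = 108 / (81 + 1) = 108/82 ≈ 1.317.

β̂_MAP = 1.317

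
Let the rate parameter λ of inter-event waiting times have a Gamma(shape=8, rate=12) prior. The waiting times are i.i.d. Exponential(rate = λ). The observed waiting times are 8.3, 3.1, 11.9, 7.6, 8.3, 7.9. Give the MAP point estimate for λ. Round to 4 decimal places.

The Exponential(rate=λ) likelihood is ∝ λ^n e^(−λΣtᵢ). Here n = 6 and Σtᵢ = 8.3 + 3.1 + 11.9 + 7.6 + 8.3 + 7.9 = 47.1.
Posterior ∝ λ^7e^(−12λ) · λ^6e^(−47.1λ) = λ^13e^(−59.1λ), i.e. Gamma(14, 59.1).
Mode = (a−1)/b = 13/59.1 ≈ 0.2200.

λ̂_MAP = 0.2200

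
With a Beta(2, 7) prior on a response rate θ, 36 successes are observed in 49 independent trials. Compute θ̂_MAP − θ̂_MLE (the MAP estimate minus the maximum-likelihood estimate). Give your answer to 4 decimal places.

MAP − MLE = -0.0740

Posterior is Beta(38, 20); MAP = (38−1)/(58−2) = 37/56 ≈ 0.66071.
MLE ignores the prior: θ̂_MLE = k/n = 36/49 ≈ 0.73469.
Difference = 37/56 − 36/49 = -29/392 ≈ -0.0740.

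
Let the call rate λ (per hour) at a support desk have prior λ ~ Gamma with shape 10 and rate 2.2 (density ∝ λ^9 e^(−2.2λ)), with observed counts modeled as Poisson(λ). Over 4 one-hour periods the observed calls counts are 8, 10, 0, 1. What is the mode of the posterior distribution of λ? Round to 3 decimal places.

Σxᵢ = 8+10+0+1 = 19, with n = 4.
Posterior ∝ λ^9e^(−2.2λ) · λ^19e^(−4λ) = λ^28e^(−6.2λ), i.e. Gamma(shape=29, rate=6.2).
The mode of a Gamma(a, b) with a ≥ 1 (shape–rate) is (a−1)/b = 28/6.2 ≈ 4.516.

λ̂_MAP = 4.516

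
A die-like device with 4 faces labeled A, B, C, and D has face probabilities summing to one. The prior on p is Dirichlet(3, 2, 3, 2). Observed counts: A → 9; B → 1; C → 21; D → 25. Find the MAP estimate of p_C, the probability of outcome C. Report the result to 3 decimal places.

MAP estimate of p_C = 0.371

The posterior is Dirichlet(αᵢ + nᵢ) = Dirichlet(12, 3, 24, 27).
For a Dirichlet(a₁,…,a_K) with all aᵢ > 1, the mode has j-th component (aⱼ − 1)/(Σaᵢ − K).
Here Σaᵢ = 66 and K = 4, so p_C = (24 − 1)/(66 − 4) = 23/62 ≈ 0.371.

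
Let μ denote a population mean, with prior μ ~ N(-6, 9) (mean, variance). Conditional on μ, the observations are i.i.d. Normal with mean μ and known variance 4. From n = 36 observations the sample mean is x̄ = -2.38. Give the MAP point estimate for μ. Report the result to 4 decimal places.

μ̂_MAP = -2.4241

n = 36, x̄ = -2.38.
For a Normal prior and Normal likelihood with known variance, the posterior is Normal; its mode equals its mean, the precision-weighted average.
Prior precision 1/σ₀² = 1/9; data precision n/σ² = 36/4 = 9.
μ̂ = ((1/9)·(-6) + 9·(-2.38)) / (1/9 + 9) = (-3313/150)/(82/9) = -9939/4100 ≈ -2.4241.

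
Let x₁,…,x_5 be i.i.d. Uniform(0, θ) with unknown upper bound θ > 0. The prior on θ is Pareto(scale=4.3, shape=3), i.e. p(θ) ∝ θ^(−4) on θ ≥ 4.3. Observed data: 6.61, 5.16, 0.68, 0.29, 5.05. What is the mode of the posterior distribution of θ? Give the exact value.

The Uniform(0, θ) likelihood is θ^(−n) for θ ≥ max(xᵢ), zero otherwise. Here max(xᵢ) = 6.61.
Posterior ∝ θ^(−4) · θ^(−5) = θ^(−9) on θ ≥ max(4.3, 6.61) = 6.61.
This density is strictly decreasing in θ, so the posterior mode lies at the lower boundary of the support.

θ̂_MAP = 6.61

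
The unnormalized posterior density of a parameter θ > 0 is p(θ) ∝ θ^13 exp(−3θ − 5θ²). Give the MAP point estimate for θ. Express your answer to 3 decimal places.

θ̂_MAP = 1.000

ℓ'(θ) = 13/θ − 3 − 10θ. Setting this to zero and multiplying by θ: 10θ² + 3θ − 13 = 0.
θ = (−3 + √(3² + 4·10·13)) / (2·10) = (−3 + √529) / 20 = (−3 + 23)/20 = 1.
ℓ''(θ) = −13/θ² − 10 < 0, confirming a maximum.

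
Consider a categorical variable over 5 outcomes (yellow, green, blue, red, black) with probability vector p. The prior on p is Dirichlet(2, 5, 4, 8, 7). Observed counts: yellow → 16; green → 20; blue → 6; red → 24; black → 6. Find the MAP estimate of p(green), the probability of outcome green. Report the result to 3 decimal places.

The posterior is Dirichlet(αᵢ + nᵢ) = Dirichlet(18, 25, 10, 32, 13).
For a Dirichlet(a₁,…,a_K) with all aᵢ > 1, the mode has j-th component (aⱼ − 1)/(Σaᵢ − K).
Here Σaᵢ = 98 and K = 5, so p(green) = (25 − 1)/(98 − 5) = 24/93 ≈ 0.258.

MAP estimate of p(green) = 0.258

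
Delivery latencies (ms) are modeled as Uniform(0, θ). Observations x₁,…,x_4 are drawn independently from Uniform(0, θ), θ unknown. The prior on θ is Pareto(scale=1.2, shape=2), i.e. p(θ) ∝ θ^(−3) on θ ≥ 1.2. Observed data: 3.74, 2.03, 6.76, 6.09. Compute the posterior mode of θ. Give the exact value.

θ̂_MAP = 6.76

The Uniform(0, θ) likelihood is θ^(−n) for θ ≥ max(xᵢ), zero otherwise. Here max(xᵢ) = 6.76.
Posterior ∝ θ^(−3) · θ^(−4) = θ^(−7) on θ ≥ max(1.2, 6.76) = 6.76.
This density is strictly decreasing in θ, so the posterior mode lies at the lower boundary of the support.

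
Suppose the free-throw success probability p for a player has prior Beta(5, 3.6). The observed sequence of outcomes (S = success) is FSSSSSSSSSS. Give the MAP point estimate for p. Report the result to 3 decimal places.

Prior: Beta(5, 3.6).
Data: 10 successes in 11 trials (from the sequence). The binomial likelihood contributes p^10(1−p)^1, so the posterior is Beta(5+10, 3.6+1) = Beta(15, 4.6).
For Beta(a, b) with a, b > 1 the mode is (a−1)/(a+b−2) = 14/17.6 ≈ 0.795.

p̂_MAP = 0.795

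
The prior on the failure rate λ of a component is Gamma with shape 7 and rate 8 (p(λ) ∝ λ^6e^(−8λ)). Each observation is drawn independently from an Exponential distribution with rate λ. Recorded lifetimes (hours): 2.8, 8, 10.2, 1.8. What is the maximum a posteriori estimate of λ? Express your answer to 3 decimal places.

λ̂_MAP = 0.325

The Exponential(rate=λ) likelihood is ∝ λ^n e^(−λΣtᵢ). Here n = 4 and Σtᵢ = 2.8 + 8 + 10.2 + 1.8 = 22.8.
Posterior ∝ λ^6e^(−8λ) · λ^4e^(−22.8λ) = λ^10e^(−30.8λ), i.e. Gamma(11, 30.8).
Mode = (a−1)/b = 10/30.8 ≈ 0.325.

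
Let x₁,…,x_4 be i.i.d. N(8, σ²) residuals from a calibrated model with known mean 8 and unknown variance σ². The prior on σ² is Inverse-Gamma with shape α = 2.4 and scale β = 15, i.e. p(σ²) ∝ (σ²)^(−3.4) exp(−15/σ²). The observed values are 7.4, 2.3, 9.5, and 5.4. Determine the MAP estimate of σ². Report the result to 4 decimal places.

σ̂²_MAP = 6.6537

Sum of squared deviations about the known mean: SS = (7.4−8)² + (2.3−8)² + (9.5−8)² + (5.4−8)² = 41.86.
The Normal likelihood contributes (σ²)^(−n/2) exp(−SS/(2σ²)), so the posterior is Inverse-Gamma(α + n/2, β + SS/2) = Inverse-Gamma(4.4, 35.93).
The mode of Inverse-Gamma(a, b) is b/(a+1) = 35.93/5.4 ≈ 6.6537.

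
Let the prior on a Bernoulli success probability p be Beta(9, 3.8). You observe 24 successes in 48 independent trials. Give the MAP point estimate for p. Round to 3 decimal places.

p̂_MAP = 0.544

Prior: Beta(9, 3.8).
Data: 24 successes in 48 trials. The binomial likelihood contributes p^24(1−p)^24, so the posterior is Beta(9+24, 3.8+24) = Beta(33, 27.8).
For Beta(a, b) with a, b > 1 the mode is (a−1)/(a+b−2) = 32/58.8 ≈ 0.544.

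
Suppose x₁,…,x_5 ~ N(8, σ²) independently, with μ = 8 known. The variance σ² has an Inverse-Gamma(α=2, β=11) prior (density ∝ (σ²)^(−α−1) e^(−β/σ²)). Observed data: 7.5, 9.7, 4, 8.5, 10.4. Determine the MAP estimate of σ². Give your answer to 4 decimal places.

σ̂²_MAP = 4.2864

Sum of squared deviations about the known mean: SS = (7.5−8)² + (9.7−8)² + (4−8)² + (8.5−8)² + (10.4−8)² = 25.15.
The Normal likelihood contributes (σ²)^(−n/2) exp(−SS/(2σ²)), so the posterior is Inverse-Gamma(α + n/2, β + SS/2) = Inverse-Gamma(4.5, 23.575).
The mode of Inverse-Gamma(a, b) is b/(a+1) = 23.575/5.5 ≈ 4.2864.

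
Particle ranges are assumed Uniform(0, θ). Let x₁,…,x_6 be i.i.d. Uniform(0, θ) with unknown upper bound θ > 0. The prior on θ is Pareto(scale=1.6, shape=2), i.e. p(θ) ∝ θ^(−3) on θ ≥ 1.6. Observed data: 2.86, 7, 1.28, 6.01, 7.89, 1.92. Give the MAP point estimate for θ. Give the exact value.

θ̂_MAP = 7.89

The Uniform(0, θ) likelihood is θ^(−n) for θ ≥ max(xᵢ), zero otherwise. Here max(xᵢ) = 7.89.
Posterior ∝ θ^(−3) · θ^(−6) = θ^(−9) on θ ≥ max(1.6, 7.89) = 7.89.
This density is strictly decreasing in θ, so the posterior mode lies at the lower boundary of the support.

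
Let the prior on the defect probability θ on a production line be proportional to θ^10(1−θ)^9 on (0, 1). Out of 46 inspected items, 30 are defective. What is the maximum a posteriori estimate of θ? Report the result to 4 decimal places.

The prior density ∝ θ^10(1−θ)^9 is the kernel of Beta(11, 10).
Data: 30 successes in 46 trials. The binomial likelihood contributes θ^30(1−θ)^16, so the posterior is Beta(11+30, 10+16) = Beta(41, 26).
For Beta(a, b) with a, b > 1 the mode is (a−1)/(a+b−2) = 40/65 ≈ 0.6154.

θ̂_MAP = 0.6154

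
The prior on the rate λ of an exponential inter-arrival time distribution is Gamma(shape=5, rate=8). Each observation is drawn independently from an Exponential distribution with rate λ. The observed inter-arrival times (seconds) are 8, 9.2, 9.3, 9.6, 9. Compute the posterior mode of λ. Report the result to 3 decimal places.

λ̂_MAP = 0.169

The Exponential(rate=λ) likelihood is ∝ λ^n e^(−λΣtᵢ). Here n = 5 and Σtᵢ = 8 + 9.2 + 9.3 + 9.6 + 9 = 45.1.
Posterior ∝ λ^4e^(−8λ) · λ^5e^(−45.1λ) = λ^9e^(−53.1λ), i.e. Gamma(10, 53.1).
Mode = (a−1)/b = 9/53.1 ≈ 0.169.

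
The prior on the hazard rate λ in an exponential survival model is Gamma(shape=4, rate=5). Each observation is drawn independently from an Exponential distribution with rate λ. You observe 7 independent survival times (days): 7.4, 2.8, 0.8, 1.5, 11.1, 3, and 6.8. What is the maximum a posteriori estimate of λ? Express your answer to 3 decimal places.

The Exponential(rate=λ) likelihood is ∝ λ^n e^(−λΣtᵢ). Here n = 7 and Σtᵢ = 7.4 + 2.8 + 0.8 + 1.5 + 11.1 + 3 + 6.8 = 33.4.
Posterior ∝ λ^3e^(−5λ) · λ^7e^(−33.4λ) = λ^10e^(−38.4λ), i.e. Gamma(11, 38.4).
Mode = (a−1)/b = 10/38.4 ≈ 0.260.

λ̂_MAP = 0.260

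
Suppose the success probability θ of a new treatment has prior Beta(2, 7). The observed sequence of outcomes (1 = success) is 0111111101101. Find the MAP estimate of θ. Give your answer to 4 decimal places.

Prior: Beta(2, 7).
Data: 10 successes in 13 trials (from the sequence). The binomial likelihood contributes θ^10(1−θ)^3, so the posterior is Beta(2+10, 7+3) = Beta(12, 10).
For Beta(a, b) with a, b > 1 the mode is (a−1)/(a+b−2) = 11/20 ≈ 0.5500.

θ̂_MAP = 0.5500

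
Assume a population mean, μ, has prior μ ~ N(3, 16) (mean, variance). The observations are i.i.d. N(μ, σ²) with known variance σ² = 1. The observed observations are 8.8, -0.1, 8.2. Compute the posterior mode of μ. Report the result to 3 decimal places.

μ̂_MAP = 5.580

n = 3; x̄ = (8.8 + (-0.1) + 8.2)/3 = 16.9/3 = 169/30 ≈ 5.6333.
For a Normal prior and Normal likelihood with known variance, the posterior is Normal; its mode equals its mean, the precision-weighted average.
Prior precision 1/σ₀² = 1/16 = 0.0625; data precision n/σ² = 3/1 = 3.
μ̂ = (0.0625·3 + 3·(169/30)) / (0.0625 + 3) = 17.0875/3.0625 = 1367/245 ≈ 5.580.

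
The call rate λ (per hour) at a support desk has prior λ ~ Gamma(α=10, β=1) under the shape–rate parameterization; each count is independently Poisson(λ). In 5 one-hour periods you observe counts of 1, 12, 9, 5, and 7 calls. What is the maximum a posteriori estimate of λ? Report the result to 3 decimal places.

λ̂_MAP = 7.167

Σxᵢ = 1+12+9+5+7 = 34, with n = 5.
Posterior ∝ λ^9e^(−1λ) · λ^34e^(−5λ) = λ^43e^(−6λ), i.e. Gamma(shape=44, rate=6).
The mode of a Gamma(a, b) with a ≥ 1 (shape–rate) is (a−1)/b = 43/6 ≈ 7.167.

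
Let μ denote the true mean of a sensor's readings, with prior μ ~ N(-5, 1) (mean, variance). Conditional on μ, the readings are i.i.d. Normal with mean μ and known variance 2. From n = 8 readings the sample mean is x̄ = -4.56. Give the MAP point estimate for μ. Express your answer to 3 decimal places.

n = 8, x̄ = -4.56.
For a Normal prior and Normal likelihood with known variance, the posterior is Normal; its mode equals its mean, the precision-weighted average.
Prior precision 1/σ₀² = 1/1 = 1; data precision n/σ² = 8/2 = 4.
μ̂ = (1·(-5) + 4·(-4.56)) / (1 + 4) = (-23.24)/5 = -4.648.

μ̂_MAP = -4.648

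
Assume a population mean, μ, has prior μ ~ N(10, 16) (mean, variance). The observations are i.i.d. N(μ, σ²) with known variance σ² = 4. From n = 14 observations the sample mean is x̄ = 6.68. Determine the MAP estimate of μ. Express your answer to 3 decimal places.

n = 14, x̄ = 6.68.
For a Normal prior and Normal likelihood with known variance, the posterior is Normal; its mode equals its mean, the precision-weighted average.
Prior precision 1/σ₀² = 1/16 = 0.0625; data precision n/σ² = 14/4 = 3.5.
μ̂ = (0.0625·10 + 3.5·6.68) / (0.0625 + 3.5) = 24.005/3.5625 = 9602/1425 ≈ 6.738.

μ̂_MAP = 6.738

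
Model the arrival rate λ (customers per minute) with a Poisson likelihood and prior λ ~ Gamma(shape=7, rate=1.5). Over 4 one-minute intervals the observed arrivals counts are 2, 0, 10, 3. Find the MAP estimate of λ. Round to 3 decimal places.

λ̂_MAP = 3.818

Σxᵢ = 2+0+10+3 = 15, with n = 4.
Posterior ∝ λ^6e^(−1.5λ) · λ^15e^(−4λ) = λ^21e^(−5.5λ), i.e. Gamma(shape=22, rate=5.5).
The mode of a Gamma(a, b) with a ≥ 1 (shape–rate) is (a−1)/b = 21/5.5 ≈ 3.818.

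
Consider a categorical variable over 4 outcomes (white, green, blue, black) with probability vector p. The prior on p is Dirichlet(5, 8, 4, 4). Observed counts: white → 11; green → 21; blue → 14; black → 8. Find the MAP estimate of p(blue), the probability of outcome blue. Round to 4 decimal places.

The posterior is Dirichlet(αᵢ + nᵢ) = Dirichlet(16, 29, 18, 12).
For a Dirichlet(a₁,…,a_K) with all aᵢ > 1, the mode has j-th component (aⱼ − 1)/(Σaᵢ − K).
Here Σaᵢ = 75 and K = 4, so p(blue) = (18 − 1)/(75 − 4) = 17/71 ≈ 0.2394.

MAP estimate of p(blue) = 0.2394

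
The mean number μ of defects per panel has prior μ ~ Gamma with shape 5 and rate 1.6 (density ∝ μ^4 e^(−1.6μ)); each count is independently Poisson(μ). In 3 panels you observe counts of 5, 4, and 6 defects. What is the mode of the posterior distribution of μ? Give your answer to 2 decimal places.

μ̂_MAP = 4.13

Σxᵢ = 5+4+6 = 15, with n = 3.
Posterior ∝ μ^4e^(−1.6μ) · μ^15e^(−3μ) = μ^19e^(−4.6μ), i.e. Gamma(shape=20, rate=4.6).
The mode of a Gamma(a, b) with a ≥ 1 (shape–rate) is (a−1)/b = 19/4.6 ≈ 4.13.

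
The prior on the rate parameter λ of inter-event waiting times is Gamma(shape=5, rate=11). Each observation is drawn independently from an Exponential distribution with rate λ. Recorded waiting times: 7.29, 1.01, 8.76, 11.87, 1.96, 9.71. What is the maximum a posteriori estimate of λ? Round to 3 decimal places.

The Exponential(rate=λ) likelihood is ∝ λ^n e^(−λΣtᵢ). Here n = 6 and Σtᵢ = 7.29 + 1.01 + 8.76 + 11.87 + 1.96 + 9.71 = 40.60.
Posterior ∝ λ^4e^(−11λ) · λ^6e^(−40.60λ) = λ^10e^(−51.60λ), i.e. Gamma(11, 51.60).
Mode = (a−1)/b = 10/51.60 ≈ 0.194.

λ̂_MAP = 0.194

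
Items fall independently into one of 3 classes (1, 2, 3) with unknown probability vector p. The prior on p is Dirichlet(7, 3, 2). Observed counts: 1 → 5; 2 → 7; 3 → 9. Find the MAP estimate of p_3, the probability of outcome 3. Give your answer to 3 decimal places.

MAP estimate: 0.333

The posterior is Dirichlet(αᵢ + nᵢ) = Dirichlet(12, 10, 11).
For a Dirichlet(a₁,…,a_K) with all aᵢ > 1, the mode has j-th component (aⱼ − 1)/(Σaᵢ − K).
Here Σaᵢ = 33 and K = 3, so p_3 = (11 − 1)/(33 − 3) = 10/30 ≈ 0.333.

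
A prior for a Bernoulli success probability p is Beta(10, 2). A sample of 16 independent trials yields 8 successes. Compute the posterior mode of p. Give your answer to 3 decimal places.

Prior: Beta(10, 2).
Data: 8 successes in 16 trials. The binomial likelihood contributes p^8(1−p)^8, so the posterior is Beta(10+8, 2+8) = Beta(18, 10).
For Beta(a, b) with a, b > 1 the mode is (a−1)/(a+b−2) = 17/26 ≈ 0.654.

p̂_MAP = 0.654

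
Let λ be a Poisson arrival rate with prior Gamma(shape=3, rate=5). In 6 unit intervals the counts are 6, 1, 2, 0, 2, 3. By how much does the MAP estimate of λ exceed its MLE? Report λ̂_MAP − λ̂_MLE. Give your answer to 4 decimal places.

MAP − MLE = -0.8788

Σxᵢ = 14. Posterior is Gamma(17, 11); MAP = (17−1)/11 = 16/11 ≈ 1.45455.
MLE = x̄ = 14/6 ≈ 2.33333.
Difference = 16/11 − 14/6 = -29/33 ≈ -0.8788.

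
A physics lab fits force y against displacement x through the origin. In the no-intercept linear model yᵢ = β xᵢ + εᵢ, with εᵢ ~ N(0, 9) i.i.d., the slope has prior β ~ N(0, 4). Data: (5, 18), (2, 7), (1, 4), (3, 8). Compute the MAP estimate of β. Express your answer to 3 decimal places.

log p(β | y) = −Σ(yᵢ − βxᵢ)²/(2·9) − β²/(2·4) + const.
Setting the derivative to zero: Σxᵢ(yᵢ − βxᵢ)/9 − β/4 = 0, so β = Σxᵢyᵢ / (Σxᵢ² + σ²/τ²).
Σxᵢyᵢ = 5·18 + 2·7 + 1·4 + 3·8 = 132; Σxᵢ² = 39; σ²/τ² = 2.25.
β̂_MAP = 132 / (39 + 2.25) = 132/41.25 ≈ 3.200.

β̂_MAP = 3.200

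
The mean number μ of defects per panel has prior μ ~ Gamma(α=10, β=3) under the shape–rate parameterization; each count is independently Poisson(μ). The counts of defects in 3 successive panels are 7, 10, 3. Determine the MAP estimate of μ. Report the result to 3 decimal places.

μ̂_MAP = 4.833

Σxᵢ = 7+10+3 = 20, with n = 3.
Posterior ∝ μ^9e^(−3μ) · μ^20e^(−3μ) = μ^29e^(−6μ), i.e. Gamma(shape=30, rate=6).
The mode of a Gamma(a, b) with a ≥ 1 (shape–rate) is (a−1)/b = 29/6 ≈ 4.833.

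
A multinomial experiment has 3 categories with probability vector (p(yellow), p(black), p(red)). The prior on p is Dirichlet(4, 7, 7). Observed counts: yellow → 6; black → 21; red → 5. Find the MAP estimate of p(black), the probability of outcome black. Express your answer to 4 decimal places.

MAP estimate of p(black) = 0.5745

The posterior is Dirichlet(αᵢ + nᵢ) = Dirichlet(10, 28, 12).
For a Dirichlet(a₁,…,a_K) with all aᵢ > 1, the mode has j-th component (aⱼ − 1)/(Σaᵢ − K).
Here Σaᵢ = 50 and K = 3, so p(black) = (28 − 1)/(50 − 3) = 27/47 ≈ 0.5745.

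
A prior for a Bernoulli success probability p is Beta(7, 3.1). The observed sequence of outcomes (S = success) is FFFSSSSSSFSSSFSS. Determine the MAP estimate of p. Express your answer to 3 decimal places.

p̂_MAP = 0.705

Prior: Beta(7, 3.1).
Data: 11 successes in 16 trials (from the sequence). The binomial likelihood contributes p^11(1−p)^5, so the posterior is Beta(7+11, 3.1+5) = Beta(18, 8.1).
For Beta(a, b) with a, b > 1 the mode is (a−1)/(a+b−2) = 17/24.1 ≈ 0.705.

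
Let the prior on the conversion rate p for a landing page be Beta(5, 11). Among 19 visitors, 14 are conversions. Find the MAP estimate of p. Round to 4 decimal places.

p̂_MAP = 0.5455

Prior: Beta(5, 11).
Data: 14 successes in 19 trials. The binomial likelihood contributes p^14(1−p)^5, so the posterior is Beta(5+14, 11+5) = Beta(19, 16).
For Beta(a, b) with a, b > 1 the mode is (a−1)/(a+b−2) = 18/33 ≈ 0.5455.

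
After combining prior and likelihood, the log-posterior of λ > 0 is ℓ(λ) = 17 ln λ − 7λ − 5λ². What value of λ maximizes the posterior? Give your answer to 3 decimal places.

λ̂_MAP = 1.000

ℓ'(λ) = 17/λ − 7 − 10λ. Setting this to zero and multiplying by λ: 10λ² + 7λ − 17 = 0.
λ = (−7 + √(7² + 4·10·17)) / (2·10) = (−7 + √729) / 20 = (−7 + 27)/20 = 1.
ℓ''(λ) = −17/λ² − 10 < 0, confirming a maximum.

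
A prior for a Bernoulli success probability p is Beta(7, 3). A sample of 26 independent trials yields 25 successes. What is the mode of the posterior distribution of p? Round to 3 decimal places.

p̂_MAP = 0.912

Prior: Beta(7, 3).
Data: 25 successes in 26 trials. The binomial likelihood contributes p^25(1−p)^1, so the posterior is Beta(7+25, 3+1) = Beta(32, 4).
For Beta(a, b) with a, b > 1 the mode is (a−1)/(a+b−2) = 31/34 ≈ 0.912.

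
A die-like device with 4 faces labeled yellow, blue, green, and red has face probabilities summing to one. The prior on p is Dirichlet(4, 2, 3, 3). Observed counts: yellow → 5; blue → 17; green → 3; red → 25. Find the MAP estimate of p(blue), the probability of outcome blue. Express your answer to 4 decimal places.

The posterior is Dirichlet(αᵢ + nᵢ) = Dirichlet(9, 19, 6, 28).
For a Dirichlet(a₁,…,a_K) with all aᵢ > 1, the mode has j-th component (aⱼ − 1)/(Σaᵢ − K).
Here Σaᵢ = 62 and K = 4, so p(blue) = (19 − 1)/(62 − 4) = 18/58 ≈ 0.3103.

MAP estimate of p(blue) = 0.3103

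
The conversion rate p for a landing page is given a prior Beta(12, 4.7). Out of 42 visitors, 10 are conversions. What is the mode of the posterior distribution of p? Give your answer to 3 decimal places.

p̂_MAP = 0.370

Prior: Beta(12, 4.7).
Data: 10 successes in 42 trials. The binomial likelihood contributes p^10(1−p)^32, so the posterior is Beta(12+10, 4.7+32) = Beta(22, 36.7).
For Beta(a, b) with a, b > 1 the mode is (a−1)/(a+b−2) = 21/56.7 ≈ 0.370.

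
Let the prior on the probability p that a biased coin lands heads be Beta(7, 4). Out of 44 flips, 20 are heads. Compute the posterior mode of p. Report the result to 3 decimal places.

Prior: Beta(7, 4).
Data: 20 successes in 44 trials. The binomial likelihood contributes p^20(1−p)^24, so the posterior is Beta(7+20, 4+24) = Beta(27, 28).
For Beta(a, b) with a, b > 1 the mode is (a−1)/(a+b−2) = 26/53 ≈ 0.491.

p̂_MAP = 0.491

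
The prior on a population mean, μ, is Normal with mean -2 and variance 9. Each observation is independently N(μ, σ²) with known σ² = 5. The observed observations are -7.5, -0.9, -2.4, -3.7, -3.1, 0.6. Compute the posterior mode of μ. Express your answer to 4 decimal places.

n = 6; x̄ = ((-7.5) + (-0.9) + (-2.4) + (-3.7) + (-3.1) + 0.6)/6 = -17/6 = -17/6 ≈ -2.8333.
For a Normal prior and Normal likelihood with known variance, the posterior is Normal; its mode equals its mean, the precision-weighted average.
Prior precision 1/σ₀² = 1/9; data precision n/σ² = 6/5 = 1.2.
μ̂ = ((1/9)·(-2) + 1.2·(-17/6)) / (1/9 + 1.2) = (-163/45)/(59/45) = -163/59 ≈ -2.7627.

μ̂_MAP = -2.7627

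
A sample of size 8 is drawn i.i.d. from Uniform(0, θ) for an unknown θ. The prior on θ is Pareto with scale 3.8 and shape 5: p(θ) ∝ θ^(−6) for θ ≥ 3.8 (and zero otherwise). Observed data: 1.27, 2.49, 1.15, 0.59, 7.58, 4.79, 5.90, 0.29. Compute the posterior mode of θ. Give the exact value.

θ̂_MAP = 7.58

The Uniform(0, θ) likelihood is θ^(−n) for θ ≥ max(xᵢ), zero otherwise. Here max(xᵢ) = 7.58.
Posterior ∝ θ^(−6) · θ^(−8) = θ^(−14) on θ ≥ max(3.8, 7.58) = 7.58.
This density is strictly decreasing in θ, so the posterior mode lies at the lower boundary of the support.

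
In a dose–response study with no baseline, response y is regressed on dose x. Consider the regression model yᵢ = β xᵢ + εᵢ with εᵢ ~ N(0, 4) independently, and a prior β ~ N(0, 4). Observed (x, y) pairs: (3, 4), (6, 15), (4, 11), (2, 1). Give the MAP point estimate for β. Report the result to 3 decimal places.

β̂_MAP = 2.242

log p(β | y) = −Σ(yᵢ − βxᵢ)²/(2·4) − β²/(2·4) + const.
Setting the derivative to zero: Σxᵢ(yᵢ − βxᵢ)/4 − β/4 = 0, so β = Σxᵢyᵢ / (Σxᵢ² + σ²/τ²).
Σxᵢyᵢ = 3·4 + 6·15 + 4·11 + 2·1 = 148; Σxᵢ² = 65; σ²/τ² = 1.
β̂_MAP = 148 / (65 + 1) = 148/66 ≈ 2.242.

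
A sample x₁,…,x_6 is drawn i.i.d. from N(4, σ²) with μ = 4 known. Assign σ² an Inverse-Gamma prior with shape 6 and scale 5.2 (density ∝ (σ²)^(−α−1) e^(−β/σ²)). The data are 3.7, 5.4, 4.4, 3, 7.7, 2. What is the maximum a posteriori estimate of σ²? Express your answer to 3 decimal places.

Sum of squared deviations about the known mean: SS = (3.7−4)² + (5.4−4)² + (4.4−4)² + (3−4)² + (7.7−4)² + (2−4)² = 20.9.
The Normal likelihood contributes (σ²)^(−n/2) exp(−SS/(2σ²)), so the posterior is Inverse-Gamma(α + n/2, β + SS/2) = Inverse-Gamma(9, 15.65).
The mode of Inverse-Gamma(a, b) is b/(a+1) = 15.65/10 ≈ 1.565.

σ̂²_MAP = 1.565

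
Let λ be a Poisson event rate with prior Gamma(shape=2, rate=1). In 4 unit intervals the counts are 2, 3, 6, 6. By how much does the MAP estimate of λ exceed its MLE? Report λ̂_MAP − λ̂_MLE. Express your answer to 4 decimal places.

MAP − MLE = -0.6500

Σxᵢ = 17. Posterior is Gamma(19, 5); MAP = (19−1)/5 = 18/5 ≈ 3.60000.
MLE = x̄ = 17/4 ≈ 4.25000.
Difference = 18/5 − 17/4 = -13/20 ≈ -0.6500.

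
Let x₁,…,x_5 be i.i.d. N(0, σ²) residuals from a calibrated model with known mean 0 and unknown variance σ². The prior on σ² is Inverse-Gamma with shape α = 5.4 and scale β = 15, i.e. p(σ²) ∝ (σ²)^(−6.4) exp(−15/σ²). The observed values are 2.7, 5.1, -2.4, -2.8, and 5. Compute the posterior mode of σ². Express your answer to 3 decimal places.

Sum of squared deviations about the known mean: SS = (2.7−0)² + (5.1−0)² + (-2.4−0)² + (-2.8−0)² + (5−0)² = 71.9.
The Normal likelihood contributes (σ²)^(−n/2) exp(−SS/(2σ²)), so the posterior is Inverse-Gamma(α + n/2, β + SS/2) = Inverse-Gamma(7.9, 50.95).
The mode of Inverse-Gamma(a, b) is b/(a+1) = 50.95/8.9 ≈ 5.725.

σ̂²_MAP = 5.725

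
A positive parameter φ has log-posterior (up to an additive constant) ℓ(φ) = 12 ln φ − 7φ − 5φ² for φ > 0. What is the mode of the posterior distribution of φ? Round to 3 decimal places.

ℓ'(φ) = 12/φ − 7 − 10φ. Setting this to zero and multiplying by φ: 10φ² + 7φ − 12 = 0.
φ = (−7 + √(7² + 4·10·12)) / (2·10) = (−7 + √529) / 20 = (−7 + 23)/20 = 4/5.
ℓ''(φ) = −12/φ² − 10 < 0, confirming a maximum.

φ̂_MAP = 0.800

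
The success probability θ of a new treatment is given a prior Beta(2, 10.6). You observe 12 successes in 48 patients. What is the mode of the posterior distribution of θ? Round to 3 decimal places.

θ̂_MAP = 0.222

Prior: Beta(2, 10.6).
Data: 12 successes in 48 trials. The binomial likelihood contributes θ^12(1−θ)^36, so the posterior is Beta(2+12, 10.6+36) = Beta(14, 46.6).
For Beta(a, b) with a, b > 1 the mode is (a−1)/(a+b−2) = 13/58.6 ≈ 0.222.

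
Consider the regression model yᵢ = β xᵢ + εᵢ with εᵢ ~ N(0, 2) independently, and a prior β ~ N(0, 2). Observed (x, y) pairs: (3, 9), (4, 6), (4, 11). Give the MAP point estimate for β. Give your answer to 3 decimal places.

log p(β | y) = −Σ(yᵢ − βxᵢ)²/(2·2) − β²/(2·2) + const.
Setting the derivative to zero: Σxᵢ(yᵢ − βxᵢ)/2 − β/2 = 0, so β = Σxᵢyᵢ / (Σxᵢ² + σ²/τ²).
Σxᵢyᵢ = 3·9 + 4·6 + 4·11 = 95; Σxᵢ² = 41; σ²/τ² = 1.
β̂_MAP = 95 / (41 + 1) = 95/42 ≈ 2.262.

β̂_MAP = 2.262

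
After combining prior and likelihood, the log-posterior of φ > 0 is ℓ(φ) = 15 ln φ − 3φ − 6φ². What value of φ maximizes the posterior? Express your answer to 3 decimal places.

ℓ'(φ) = 15/φ − 3 − 12φ. Setting this to zero and multiplying by φ: 12φ² + 3φ − 15 = 0.
φ = (−3 + √(3² + 4·12·15)) / (2·12) = (−3 + √729) / 24 = (−3 + 27)/24 = 1.
ℓ''(φ) = −15/φ² − 12 < 0, confirming a maximum.

φ̂_MAP = 1.000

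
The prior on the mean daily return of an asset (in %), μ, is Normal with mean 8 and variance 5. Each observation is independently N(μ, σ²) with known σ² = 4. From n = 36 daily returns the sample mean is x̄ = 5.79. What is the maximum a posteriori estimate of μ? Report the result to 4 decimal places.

n = 36, x̄ = 5.79.
For a Normal prior and Normal likelihood with known variance, the posterior is Normal; its mode equals its mean, the precision-weighted average.
Prior precision 1/σ₀² = 1/5 = 0.2; data precision n/σ² = 36/4 = 9.
μ̂ = (0.2·8 + 9·5.79) / (0.2 + 9) = 53.71/9.2 = 5371/920 ≈ 5.8380.

μ̂_MAP = 5.8380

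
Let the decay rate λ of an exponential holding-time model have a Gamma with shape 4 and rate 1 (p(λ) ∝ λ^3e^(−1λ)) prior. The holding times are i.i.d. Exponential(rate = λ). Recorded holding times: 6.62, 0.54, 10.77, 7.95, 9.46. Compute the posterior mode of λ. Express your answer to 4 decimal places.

The Exponential(rate=λ) likelihood is ∝ λ^n e^(−λΣtᵢ). Here n = 5 and Σtᵢ = 6.62 + 0.54 + 10.77 + 7.95 + 9.46 = 35.34.
Posterior ∝ λ^3e^(−1λ) · λ^5e^(−35.34λ) = λ^8e^(−36.34λ), i.e. Gamma(9, 36.34).
Mode = (a−1)/b = 8/36.34 ≈ 0.2201.

λ̂_MAP = 0.2201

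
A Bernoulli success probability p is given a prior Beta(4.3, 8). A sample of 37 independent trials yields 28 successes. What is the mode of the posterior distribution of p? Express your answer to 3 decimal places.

p̂_MAP = 0.662

Prior: Beta(4.3, 8).
Data: 28 successes in 37 trials. The binomial likelihood contributes p^28(1−p)^9, so the posterior is Beta(4.3+28, 8+9) = Beta(32.3, 17).
For Beta(a, b) with a, b > 1 the mode is (a−1)/(a+b−2) = 31.3/47.3 ≈ 0.662.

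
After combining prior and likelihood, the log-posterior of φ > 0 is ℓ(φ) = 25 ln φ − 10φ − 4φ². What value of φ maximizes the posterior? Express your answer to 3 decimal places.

φ̂_MAP = 1.250

ℓ'(φ) = 25/φ − 10 − 8φ. Setting this to zero and multiplying by φ: 8φ² + 10φ − 25 = 0.
φ = (−10 + √(10² + 4·8·25)) / (2·8) = (−10 + √900) / 16 = (−10 + 30)/16 = 5/4.
ℓ''(φ) = −25/φ² − 8 < 0, confirming a maximum.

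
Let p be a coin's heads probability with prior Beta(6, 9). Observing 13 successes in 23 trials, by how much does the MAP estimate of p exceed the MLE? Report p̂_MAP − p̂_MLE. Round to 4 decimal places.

MAP − MLE = -0.0652

Posterior is Beta(19, 19); MAP = (19−1)/(38−2) = 18/36 ≈ 0.50000.
MLE ignores the prior: p̂_MLE = k/n = 13/23 ≈ 0.56522.
Difference = 18/36 − 13/23 = -3/46 ≈ -0.0652.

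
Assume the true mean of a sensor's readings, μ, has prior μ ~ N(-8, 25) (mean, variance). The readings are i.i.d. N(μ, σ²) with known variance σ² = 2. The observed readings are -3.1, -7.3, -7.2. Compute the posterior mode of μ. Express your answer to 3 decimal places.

n = 3; x̄ = ((-3.1) + (-7.3) + (-7.2))/3 = -17.6/3 = -88/15 ≈ -5.8667.
For a Normal prior and Normal likelihood with known variance, the posterior is Normal; its mode equals its mean, the precision-weighted average.
Prior precision 1/σ₀² = 1/25 = 0.04; data precision n/σ² = 3/2 = 1.5.
μ̂ = (0.04·(-8) + 1.5·(-88/15)) / (0.04 + 1.5) = (-9.12)/1.54 = -456/77 ≈ -5.922.

μ̂_MAP = -5.922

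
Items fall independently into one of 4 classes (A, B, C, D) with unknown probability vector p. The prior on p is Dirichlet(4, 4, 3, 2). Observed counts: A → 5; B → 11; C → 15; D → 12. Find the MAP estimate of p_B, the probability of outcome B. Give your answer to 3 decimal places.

MAP estimate of p_B = 0.269

The posterior is Dirichlet(αᵢ + nᵢ) = Dirichlet(9, 15, 18, 14).
For a Dirichlet(a₁,…,a_K) with all aᵢ > 1, the mode has j-th component (aⱼ − 1)/(Σaᵢ − K).
Here Σaᵢ = 56 and K = 4, so p_B = (15 − 1)/(56 − 4) = 14/52 ≈ 0.269.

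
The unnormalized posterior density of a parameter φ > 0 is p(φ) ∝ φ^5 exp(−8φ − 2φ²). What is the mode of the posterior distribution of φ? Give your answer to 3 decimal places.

φ̂_MAP = 0.500

ℓ'(φ) = 5/φ − 8 − 4φ. Setting this to zero and multiplying by φ: 4φ² + 8φ − 5 = 0.
φ = (−8 + √(8² + 4·4·5)) / (2·4) = (−8 + √144) / 8 = (−8 + 12)/8 = 1/2.
ℓ''(φ) = −5/φ² − 4 < 0, confirming a maximum.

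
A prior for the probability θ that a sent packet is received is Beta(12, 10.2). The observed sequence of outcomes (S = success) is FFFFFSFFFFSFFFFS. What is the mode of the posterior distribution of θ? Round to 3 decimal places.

θ̂_MAP = 0.387

Prior: Beta(12, 10.2).
Data: 3 successes in 16 trials (from the sequence). The binomial likelihood contributes θ^3(1−θ)^13, so the posterior is Beta(12+3, 10.2+13) = Beta(15, 23.2).
For Beta(a, b) with a, b > 1 the mode is (a−1)/(a+b−2) = 14/36.2 ≈ 0.387.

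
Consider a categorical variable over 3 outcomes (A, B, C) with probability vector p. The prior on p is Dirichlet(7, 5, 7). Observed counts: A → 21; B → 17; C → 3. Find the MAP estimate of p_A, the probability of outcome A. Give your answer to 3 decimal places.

MAP estimate of p_A = 0.474

The posterior is Dirichlet(αᵢ + nᵢ) = Dirichlet(28, 22, 10).
For a Dirichlet(a₁,…,a_K) with all aᵢ > 1, the mode has j-th component (aⱼ − 1)/(Σaᵢ − K).
Here Σaᵢ = 60 and K = 3, so p_A = (28 − 1)/(60 − 3) = 27/57 ≈ 0.474.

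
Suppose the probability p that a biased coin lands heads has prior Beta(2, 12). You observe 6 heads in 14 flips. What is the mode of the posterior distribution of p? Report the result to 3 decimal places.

Prior: Beta(2, 12).
Data: 6 successes in 14 trials. The binomial likelihood contributes p^6(1−p)^8, so the posterior is Beta(2+6, 12+8) = Beta(8, 20).
For Beta(a, b) with a, b > 1 the mode is (a−1)/(a+b−2) = 7/26 ≈ 0.269.

p̂_MAP = 0.269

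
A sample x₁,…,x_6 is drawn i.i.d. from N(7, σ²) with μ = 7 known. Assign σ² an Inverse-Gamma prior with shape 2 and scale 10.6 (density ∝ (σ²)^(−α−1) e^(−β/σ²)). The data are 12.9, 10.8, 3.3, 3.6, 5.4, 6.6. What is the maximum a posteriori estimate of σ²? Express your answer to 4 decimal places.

Sum of squared deviations about the known mean: SS = (12.9−7)² + (10.8−7)² + (3.3−7)² + (3.6−7)² + (5.4−7)² + (6.6−7)² = 77.22.
The Normal likelihood contributes (σ²)^(−n/2) exp(−SS/(2σ²)), so the posterior is Inverse-Gamma(α + n/2, β + SS/2) = Inverse-Gamma(5, 49.21).
The mode of Inverse-Gamma(a, b) is b/(a+1) = 49.21/6 ≈ 8.2017.

σ̂²_MAP = 8.2017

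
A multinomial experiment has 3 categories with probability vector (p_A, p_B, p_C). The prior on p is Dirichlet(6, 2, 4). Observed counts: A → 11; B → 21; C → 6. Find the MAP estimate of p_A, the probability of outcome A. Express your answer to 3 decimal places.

The posterior is Dirichlet(αᵢ + nᵢ) = Dirichlet(17, 23, 10).
For a Dirichlet(a₁,…,a_K) with all aᵢ > 1, the mode has j-th component (aⱼ − 1)/(Σaᵢ − K).
Here Σaᵢ = 50 and K = 3, so p_A = (17 − 1)/(50 − 3) = 16/47 ≈ 0.340.

MAP estimate of p_A = 0.340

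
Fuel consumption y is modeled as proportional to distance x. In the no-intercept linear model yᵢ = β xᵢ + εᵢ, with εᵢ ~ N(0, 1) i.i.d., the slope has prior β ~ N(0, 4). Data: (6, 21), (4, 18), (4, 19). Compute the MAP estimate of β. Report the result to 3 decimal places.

log p(β | y) = −Σ(yᵢ − βxᵢ)²/(2·1) − β²/(2·4) + const.
Setting the derivative to zero: Σxᵢ(yᵢ − βxᵢ)/1 − β/4 = 0, so β = Σxᵢyᵢ / (Σxᵢ² + σ²/τ²).
Σxᵢyᵢ = 6·21 + 4·18 + 4·19 = 274; Σxᵢ² = 68; σ²/τ² = 0.25.
β̂_MAP = 274 / (68 + 0.25) = 274/68.25 ≈ 4.015.

β̂_MAP = 4.015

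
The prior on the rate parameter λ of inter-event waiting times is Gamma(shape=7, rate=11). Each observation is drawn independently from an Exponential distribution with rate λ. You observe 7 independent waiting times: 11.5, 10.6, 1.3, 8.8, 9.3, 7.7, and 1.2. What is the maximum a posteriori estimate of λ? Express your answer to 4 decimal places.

λ̂_MAP = 0.2117

The Exponential(rate=λ) likelihood is ∝ λ^n e^(−λΣtᵢ). Here n = 7 and Σtᵢ = 11.5 + 10.6 + 1.3 + 8.8 + 9.3 + 7.7 + 1.2 = 50.4.
Posterior ∝ λ^6e^(−11λ) · λ^7e^(−50.4λ) = λ^13e^(−61.4λ), i.e. Gamma(14, 61.4).
Mode = (a−1)/b = 13/61.4 ≈ 0.2117.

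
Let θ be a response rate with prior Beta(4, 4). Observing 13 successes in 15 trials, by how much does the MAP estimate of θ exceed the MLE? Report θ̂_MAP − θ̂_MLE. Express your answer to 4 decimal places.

Posterior is Beta(17, 6); MAP = (17−1)/(23−2) = 16/21 ≈ 0.76190.
MLE ignores the prior: θ̂_MLE = k/n = 13/15 ≈ 0.86667.
Difference = 16/21 − 13/15 = -11/105 ≈ -0.1048.

MAP − MLE = -0.1048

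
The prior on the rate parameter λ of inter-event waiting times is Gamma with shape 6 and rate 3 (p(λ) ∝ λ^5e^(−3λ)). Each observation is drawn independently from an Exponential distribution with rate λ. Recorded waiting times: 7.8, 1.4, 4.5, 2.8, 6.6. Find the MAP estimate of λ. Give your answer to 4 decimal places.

The Exponential(rate=λ) likelihood is ∝ λ^n e^(−λΣtᵢ). Here n = 5 and Σtᵢ = 7.8 + 1.4 + 4.5 + 2.8 + 6.6 = 23.1.
Posterior ∝ λ^5e^(−3λ) · λ^5e^(−23.1λ) = λ^10e^(−26.1λ), i.e. Gamma(11, 26.1).
Mode = (a−1)/b = 10/26.1 ≈ 0.3831.

λ̂_MAP = 0.3831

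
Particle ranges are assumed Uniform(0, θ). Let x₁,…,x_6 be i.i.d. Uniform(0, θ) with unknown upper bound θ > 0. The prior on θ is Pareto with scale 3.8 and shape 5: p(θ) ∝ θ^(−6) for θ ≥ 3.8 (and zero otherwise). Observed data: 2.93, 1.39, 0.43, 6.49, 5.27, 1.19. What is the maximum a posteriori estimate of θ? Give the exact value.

θ̂_MAP = 6.49

The Uniform(0, θ) likelihood is θ^(−n) for θ ≥ max(xᵢ), zero otherwise. Here max(xᵢ) = 6.49.
Posterior ∝ θ^(−6) · θ^(−6) = θ^(−12) on θ ≥ max(3.8, 6.49) = 6.49.
This density is strictly decreasing in θ, so the posterior mode lies at the lower boundary of the support.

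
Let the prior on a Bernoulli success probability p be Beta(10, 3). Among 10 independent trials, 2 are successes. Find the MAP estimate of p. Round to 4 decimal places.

p̂_MAP = 0.5238

Prior: Beta(10, 3).
Data: 2 successes in 10 trials. The binomial likelihood contributes p^2(1−p)^8, so the posterior is Beta(10+2, 3+8) = Beta(12, 11).
For Beta(a, b) with a, b > 1 the mode is (a−1)/(a+b−2) = 11/21 ≈ 0.5238.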